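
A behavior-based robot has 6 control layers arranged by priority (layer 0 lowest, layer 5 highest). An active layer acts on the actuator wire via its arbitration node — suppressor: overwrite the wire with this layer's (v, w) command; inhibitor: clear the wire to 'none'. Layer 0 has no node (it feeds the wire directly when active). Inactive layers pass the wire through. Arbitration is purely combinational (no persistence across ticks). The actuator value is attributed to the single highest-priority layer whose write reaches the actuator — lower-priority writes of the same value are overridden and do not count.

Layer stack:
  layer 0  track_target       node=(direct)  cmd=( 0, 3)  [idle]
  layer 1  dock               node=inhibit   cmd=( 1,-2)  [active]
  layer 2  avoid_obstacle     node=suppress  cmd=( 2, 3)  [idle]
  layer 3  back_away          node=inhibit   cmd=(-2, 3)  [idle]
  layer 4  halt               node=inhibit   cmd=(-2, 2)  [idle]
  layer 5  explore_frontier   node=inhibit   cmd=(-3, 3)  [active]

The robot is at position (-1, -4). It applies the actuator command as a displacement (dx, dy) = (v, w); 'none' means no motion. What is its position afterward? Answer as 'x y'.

L0 track_target: idle → wire = none
L1 dock: active, inhibitor → wire = none
L2 avoid_obstacle: idle → wire stays none
L3 back_away: idle → wire stays none
L4 halt: idle → wire stays none
L5 explore_frontier: active, inhibitor → wire = none
actuator = none
position: (-1, -4) + none = (-1, -4)

-1 -4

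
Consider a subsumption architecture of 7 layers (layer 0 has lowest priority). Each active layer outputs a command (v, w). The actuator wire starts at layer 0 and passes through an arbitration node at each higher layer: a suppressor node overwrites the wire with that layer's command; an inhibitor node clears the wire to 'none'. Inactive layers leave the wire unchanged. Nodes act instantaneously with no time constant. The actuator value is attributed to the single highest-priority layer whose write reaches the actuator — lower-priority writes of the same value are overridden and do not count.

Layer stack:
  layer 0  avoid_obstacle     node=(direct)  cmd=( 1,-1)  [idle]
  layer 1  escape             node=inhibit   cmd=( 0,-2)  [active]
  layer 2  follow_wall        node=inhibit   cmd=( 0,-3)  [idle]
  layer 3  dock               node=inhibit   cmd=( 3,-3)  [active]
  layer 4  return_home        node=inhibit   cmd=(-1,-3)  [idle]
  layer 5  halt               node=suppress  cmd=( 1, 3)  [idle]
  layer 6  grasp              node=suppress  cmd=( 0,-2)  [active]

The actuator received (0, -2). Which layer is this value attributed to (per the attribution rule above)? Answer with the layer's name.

[0] avoid_obstacle off; wire := none
[1] escape on (inhibit); wire := none
[2] follow_wall off; pass none
[3] dock on (inhibit); wire := none
[4] return_home off; pass none
[5] halt off; pass none
[6] grasp on (suppress); wire := (0, -2)
output (0, -2)
last writer: layer 6 = grasp

grasp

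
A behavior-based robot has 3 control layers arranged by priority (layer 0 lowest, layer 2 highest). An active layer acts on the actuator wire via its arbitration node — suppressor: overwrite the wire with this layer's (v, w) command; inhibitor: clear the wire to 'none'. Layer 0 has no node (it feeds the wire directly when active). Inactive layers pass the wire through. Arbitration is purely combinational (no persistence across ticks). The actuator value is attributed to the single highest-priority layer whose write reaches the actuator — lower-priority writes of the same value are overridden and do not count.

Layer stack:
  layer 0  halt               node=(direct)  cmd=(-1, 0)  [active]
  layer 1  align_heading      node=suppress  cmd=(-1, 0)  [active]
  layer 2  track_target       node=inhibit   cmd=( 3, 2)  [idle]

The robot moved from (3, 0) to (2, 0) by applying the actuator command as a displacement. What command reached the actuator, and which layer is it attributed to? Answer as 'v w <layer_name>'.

-1 0 align_heading

displacement = (2, 0) − (3, 0) = (-1, 0)
layer 0 (halt) active — direct: (-1, 0)
layer 1 (align_heading) active — suppresses: (-1, 0)
layer 2 (track_target) idle — unchanged: (-1, 0)
→ actuator (-1, 0) — from layer 1 (align_heading)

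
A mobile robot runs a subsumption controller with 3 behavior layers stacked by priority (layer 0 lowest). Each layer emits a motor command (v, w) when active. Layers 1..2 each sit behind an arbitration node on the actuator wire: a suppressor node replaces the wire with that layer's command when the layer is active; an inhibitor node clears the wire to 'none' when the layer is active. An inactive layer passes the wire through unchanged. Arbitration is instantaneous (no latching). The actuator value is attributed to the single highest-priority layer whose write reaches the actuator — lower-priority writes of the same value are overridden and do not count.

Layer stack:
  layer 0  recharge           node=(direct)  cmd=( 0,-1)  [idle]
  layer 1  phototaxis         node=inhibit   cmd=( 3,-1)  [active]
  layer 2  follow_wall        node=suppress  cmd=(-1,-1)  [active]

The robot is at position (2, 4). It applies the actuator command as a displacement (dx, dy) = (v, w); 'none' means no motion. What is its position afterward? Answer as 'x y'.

1 3

[0] recharge off; wire := none
[1] phototaxis on (inhibit); wire := none
[2] follow_wall on (suppress); wire := (-1, -1)
output (-1, -1)
position: (2, 4) + (-1, -1) = (1, 3)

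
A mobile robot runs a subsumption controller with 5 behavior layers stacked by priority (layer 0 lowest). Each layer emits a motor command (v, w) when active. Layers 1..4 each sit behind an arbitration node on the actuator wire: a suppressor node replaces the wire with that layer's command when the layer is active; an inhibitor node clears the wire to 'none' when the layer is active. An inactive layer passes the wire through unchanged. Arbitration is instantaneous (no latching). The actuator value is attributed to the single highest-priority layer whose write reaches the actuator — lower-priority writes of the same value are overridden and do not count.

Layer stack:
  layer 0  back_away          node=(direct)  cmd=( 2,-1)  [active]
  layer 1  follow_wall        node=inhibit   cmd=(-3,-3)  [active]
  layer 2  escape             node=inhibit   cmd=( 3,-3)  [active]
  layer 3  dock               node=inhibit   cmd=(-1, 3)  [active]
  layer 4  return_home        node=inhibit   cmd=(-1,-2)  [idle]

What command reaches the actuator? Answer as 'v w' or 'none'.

none

[0] back_away on; wire := (2, -1)
[1] follow_wall on (inhibit); wire := none
[2] escape on (inhibit); wire := none
[3] dock on (inhibit); wire := none
[4] return_home off; pass none
output none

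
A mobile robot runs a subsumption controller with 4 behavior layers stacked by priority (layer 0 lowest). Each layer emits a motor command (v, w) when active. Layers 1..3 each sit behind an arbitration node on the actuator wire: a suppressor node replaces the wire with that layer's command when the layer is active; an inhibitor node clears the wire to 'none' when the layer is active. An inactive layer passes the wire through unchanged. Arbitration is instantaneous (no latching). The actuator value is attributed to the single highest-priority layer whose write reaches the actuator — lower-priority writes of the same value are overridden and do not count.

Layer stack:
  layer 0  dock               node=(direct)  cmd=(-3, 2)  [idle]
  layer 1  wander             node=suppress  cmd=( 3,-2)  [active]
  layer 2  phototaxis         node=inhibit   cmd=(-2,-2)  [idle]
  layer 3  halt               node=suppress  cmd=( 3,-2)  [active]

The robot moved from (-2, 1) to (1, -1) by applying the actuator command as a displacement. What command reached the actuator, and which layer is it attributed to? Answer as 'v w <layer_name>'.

3 -2 halt

displacement = (1, -1) − (-2, 1) = (3, -2)
layer 0 (dock) idle — none
layer 1 (wander) active — suppresses: (3, -2)
layer 2 (phototaxis) idle — unchanged: (3, -2)
layer 3 (halt) active — suppresses: (3, -2)
→ actuator (3, -2) — from layer 3 (halt)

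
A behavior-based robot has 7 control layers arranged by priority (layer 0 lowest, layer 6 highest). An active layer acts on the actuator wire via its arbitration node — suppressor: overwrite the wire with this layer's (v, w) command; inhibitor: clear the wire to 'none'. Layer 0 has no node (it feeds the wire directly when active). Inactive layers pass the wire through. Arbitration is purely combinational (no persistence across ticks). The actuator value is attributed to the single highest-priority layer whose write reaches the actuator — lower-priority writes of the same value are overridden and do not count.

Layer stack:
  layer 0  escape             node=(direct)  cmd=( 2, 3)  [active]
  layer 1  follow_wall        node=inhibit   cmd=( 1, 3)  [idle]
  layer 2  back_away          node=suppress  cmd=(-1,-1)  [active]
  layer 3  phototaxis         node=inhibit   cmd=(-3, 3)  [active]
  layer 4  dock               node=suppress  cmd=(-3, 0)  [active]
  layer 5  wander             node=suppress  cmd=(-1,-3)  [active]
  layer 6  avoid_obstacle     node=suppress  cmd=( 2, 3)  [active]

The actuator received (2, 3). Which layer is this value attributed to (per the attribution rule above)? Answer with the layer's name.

layer 0 (escape) active — direct: (2, 3)
layer 1 (follow_wall) idle — unchanged: (2, 3)
layer 2 (back_away) active — suppresses: (-1, -1)
layer 3 (phototaxis) active — inhibits: none
layer 4 (dock) active — suppresses: (-3, 0)
layer 5 (wander) active — suppresses: (-1, -3)
layer 6 (avoid_obstacle) active — suppresses: (2, 3)
→ actuator (2, 3)
last writer: layer 6 = avoid_obstacle

avoid_obstacle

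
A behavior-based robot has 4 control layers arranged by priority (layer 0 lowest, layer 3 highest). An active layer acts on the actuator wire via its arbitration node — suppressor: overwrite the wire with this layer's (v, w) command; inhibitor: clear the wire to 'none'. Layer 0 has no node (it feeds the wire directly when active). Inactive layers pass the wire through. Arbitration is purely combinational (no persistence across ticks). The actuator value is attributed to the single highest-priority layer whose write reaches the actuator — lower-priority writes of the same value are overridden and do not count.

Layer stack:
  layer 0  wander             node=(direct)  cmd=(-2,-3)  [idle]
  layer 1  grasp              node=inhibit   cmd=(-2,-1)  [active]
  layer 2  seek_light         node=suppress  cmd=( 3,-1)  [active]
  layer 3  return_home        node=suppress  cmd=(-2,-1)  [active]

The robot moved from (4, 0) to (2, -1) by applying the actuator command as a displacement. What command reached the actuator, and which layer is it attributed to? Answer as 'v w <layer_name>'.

-2 -1 return_home

displacement = (2, -1) − (4, 0) = (-2, -1)
layer 0 (wander) idle — none
layer 1 (grasp) active — inhibits: none
layer 2 (seek_light) active — suppresses: (3, -1)
layer 3 (return_home) active — suppresses: (-2, -1)
→ actuator (-2, -1) — from layer 3 (return_home)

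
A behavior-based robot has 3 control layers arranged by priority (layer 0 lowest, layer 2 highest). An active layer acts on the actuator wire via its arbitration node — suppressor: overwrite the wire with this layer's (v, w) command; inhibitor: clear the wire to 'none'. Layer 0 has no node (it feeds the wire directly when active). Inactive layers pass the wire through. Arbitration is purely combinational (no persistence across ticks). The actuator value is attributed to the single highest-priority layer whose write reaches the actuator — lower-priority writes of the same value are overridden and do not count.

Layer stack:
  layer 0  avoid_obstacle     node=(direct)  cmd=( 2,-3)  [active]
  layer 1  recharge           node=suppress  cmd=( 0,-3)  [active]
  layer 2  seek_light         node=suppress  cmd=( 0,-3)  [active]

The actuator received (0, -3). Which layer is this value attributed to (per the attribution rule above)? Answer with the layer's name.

seek_light

L0 avoid_obstacle: active, feeds wire = (2, -3)
L1 recharge: active, suppressor → wire = (0, -3)
L2 seek_light: active, suppressor → wire = (0, -3)
actuator = (0, -3)
last writer: layer 2 = seek_light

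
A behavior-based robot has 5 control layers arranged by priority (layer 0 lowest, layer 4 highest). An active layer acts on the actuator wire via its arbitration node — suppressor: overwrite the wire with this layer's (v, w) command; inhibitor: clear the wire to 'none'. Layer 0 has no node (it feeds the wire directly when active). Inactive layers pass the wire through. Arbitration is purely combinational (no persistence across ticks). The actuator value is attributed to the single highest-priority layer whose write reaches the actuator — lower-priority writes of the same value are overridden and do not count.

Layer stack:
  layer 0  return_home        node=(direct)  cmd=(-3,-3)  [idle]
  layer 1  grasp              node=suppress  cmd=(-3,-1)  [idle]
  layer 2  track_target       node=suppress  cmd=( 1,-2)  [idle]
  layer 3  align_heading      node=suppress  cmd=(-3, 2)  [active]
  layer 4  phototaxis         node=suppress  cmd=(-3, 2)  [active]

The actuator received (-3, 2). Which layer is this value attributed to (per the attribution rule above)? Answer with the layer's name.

layer 0 (return_home) idle — none
layer 1 (grasp) idle — unchanged: none
layer 2 (track_target) idle — unchanged: none
layer 3 (align_heading) active — suppresses: (-3, 2)
layer 4 (phototaxis) active — suppresses: (-3, 2)
→ actuator (-3, 2)
last writer: layer 4 = phototaxis

phototaxis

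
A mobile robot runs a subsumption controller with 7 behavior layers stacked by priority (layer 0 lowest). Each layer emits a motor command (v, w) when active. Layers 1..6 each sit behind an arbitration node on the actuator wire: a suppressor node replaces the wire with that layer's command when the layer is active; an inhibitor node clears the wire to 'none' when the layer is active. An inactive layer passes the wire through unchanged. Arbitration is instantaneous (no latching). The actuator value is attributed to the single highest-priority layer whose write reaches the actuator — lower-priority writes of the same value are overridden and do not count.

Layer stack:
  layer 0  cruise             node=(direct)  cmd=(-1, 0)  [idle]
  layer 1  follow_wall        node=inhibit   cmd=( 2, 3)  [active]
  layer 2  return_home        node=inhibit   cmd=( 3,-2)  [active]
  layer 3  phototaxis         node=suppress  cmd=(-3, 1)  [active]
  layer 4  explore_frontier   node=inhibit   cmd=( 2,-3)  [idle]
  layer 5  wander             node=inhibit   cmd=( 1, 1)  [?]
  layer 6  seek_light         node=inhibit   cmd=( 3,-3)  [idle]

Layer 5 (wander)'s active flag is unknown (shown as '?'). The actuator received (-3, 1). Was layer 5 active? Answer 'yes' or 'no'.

If layer 5 is active=yes:
  actuator would be none
If layer 5 is active=no:
  actuator would be (-3, 1)
Observed (-3, 1), so layer 5 was idle.

no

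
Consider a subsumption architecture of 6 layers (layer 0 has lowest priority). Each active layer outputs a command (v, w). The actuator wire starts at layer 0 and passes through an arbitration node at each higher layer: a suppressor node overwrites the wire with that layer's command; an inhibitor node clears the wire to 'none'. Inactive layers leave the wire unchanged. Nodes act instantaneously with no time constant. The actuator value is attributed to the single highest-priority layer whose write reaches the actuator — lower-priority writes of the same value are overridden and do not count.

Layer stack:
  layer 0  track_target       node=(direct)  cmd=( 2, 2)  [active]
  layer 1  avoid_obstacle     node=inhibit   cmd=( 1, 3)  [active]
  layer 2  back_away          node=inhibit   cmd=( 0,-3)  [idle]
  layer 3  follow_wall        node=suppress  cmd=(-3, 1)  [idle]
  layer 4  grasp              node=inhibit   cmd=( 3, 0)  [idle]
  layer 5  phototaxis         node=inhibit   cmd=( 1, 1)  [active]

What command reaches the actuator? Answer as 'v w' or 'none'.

[0] track_target on; wire := (2, 2)
[1] avoid_obstacle on (inhibit); wire := none
[2] back_away off; pass none
[3] follow_wall off; pass none
[4] grasp off; pass none
[5] phototaxis on (inhibit); wire := none
output none

none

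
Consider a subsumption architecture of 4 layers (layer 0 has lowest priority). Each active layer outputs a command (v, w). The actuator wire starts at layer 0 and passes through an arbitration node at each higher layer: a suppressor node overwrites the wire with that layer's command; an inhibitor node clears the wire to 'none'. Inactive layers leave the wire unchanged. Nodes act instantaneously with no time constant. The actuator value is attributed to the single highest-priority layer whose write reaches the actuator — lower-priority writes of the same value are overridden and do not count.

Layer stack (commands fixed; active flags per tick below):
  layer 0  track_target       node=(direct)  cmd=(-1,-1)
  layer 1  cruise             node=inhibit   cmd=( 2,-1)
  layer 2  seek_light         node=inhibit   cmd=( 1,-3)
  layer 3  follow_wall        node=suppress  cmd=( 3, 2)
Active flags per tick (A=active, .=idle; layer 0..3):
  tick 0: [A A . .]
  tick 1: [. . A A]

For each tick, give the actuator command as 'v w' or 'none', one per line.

tick 0:
  [0] track_target on; wire := (-1, -1)
  [1] cruise on (inhibit); wire := none
  [2] seek_light off; pass none
  [3] follow_wall off; pass none
  output none
tick 1:
  [0] track_target off; wire := none
  [1] cruise off; pass none
  [2] seek_light on (inhibit); wire := none
  [3] follow_wall on (suppress); wire := (3, 2)
  output (3, 2)

none
3 2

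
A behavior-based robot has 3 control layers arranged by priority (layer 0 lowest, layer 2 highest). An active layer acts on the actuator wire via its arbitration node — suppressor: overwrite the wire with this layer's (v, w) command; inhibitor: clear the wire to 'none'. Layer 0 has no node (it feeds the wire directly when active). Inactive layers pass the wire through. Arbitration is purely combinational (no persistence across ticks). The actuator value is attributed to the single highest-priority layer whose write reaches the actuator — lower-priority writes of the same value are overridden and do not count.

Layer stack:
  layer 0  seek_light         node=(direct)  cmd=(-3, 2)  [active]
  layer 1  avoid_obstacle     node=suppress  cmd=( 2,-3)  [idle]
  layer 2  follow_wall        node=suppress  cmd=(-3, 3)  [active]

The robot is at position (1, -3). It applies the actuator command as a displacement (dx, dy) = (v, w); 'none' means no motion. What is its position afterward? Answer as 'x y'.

L0 seek_light: active, feeds wire = (-3, 2)
L1 avoid_obstacle: idle → wire stays (-3, 2)
L2 follow_wall: active, suppressor → wire = (-3, 3)
actuator = (-3, 3)
position: (1, -3) + (-3, 3) = (-2, 0)

-2 0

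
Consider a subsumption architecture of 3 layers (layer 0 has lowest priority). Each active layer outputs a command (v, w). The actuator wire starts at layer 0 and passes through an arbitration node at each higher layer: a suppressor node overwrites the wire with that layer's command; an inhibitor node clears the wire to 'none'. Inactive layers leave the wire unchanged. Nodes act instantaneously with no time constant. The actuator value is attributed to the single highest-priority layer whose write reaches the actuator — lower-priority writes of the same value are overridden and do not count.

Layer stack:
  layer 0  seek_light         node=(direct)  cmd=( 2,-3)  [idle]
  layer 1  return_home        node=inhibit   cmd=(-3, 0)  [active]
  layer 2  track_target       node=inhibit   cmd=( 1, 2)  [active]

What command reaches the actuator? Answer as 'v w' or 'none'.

layer 0 (seek_light) idle — none
layer 1 (return_home) active — inhibits: none
layer 2 (track_target) active — inhibits: none
→ actuator none

none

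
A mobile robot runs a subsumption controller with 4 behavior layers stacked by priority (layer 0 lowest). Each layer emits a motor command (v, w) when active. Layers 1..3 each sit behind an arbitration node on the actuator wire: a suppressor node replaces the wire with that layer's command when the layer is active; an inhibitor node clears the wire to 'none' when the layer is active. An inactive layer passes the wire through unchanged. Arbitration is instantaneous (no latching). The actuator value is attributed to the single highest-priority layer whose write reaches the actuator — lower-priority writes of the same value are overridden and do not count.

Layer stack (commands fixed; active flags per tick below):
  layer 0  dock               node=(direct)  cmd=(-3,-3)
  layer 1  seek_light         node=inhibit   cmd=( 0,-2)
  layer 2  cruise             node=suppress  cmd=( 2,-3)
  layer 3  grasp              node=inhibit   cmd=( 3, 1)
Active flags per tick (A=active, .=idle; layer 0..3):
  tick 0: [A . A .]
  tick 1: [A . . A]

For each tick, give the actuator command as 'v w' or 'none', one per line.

2 -3
none

tick 0:
  L0 dock: active, feeds wire = (-3, -3)
  L1 seek_light: idle → wire stays (-3, -3)
  L2 cruise: active, suppressor → wire = (2, -3)
  L3 grasp: idle → wire stays (2, -3)
  actuator = (2, -3)
tick 1:
  L0 dock: active, feeds wire = (-3, -3)
  L1 seek_light: idle → wire stays (-3, -3)
  L2 cruise: idle → wire stays (-3, -3)
  L3 grasp: active, inhibitor → wire = none
  actuator = none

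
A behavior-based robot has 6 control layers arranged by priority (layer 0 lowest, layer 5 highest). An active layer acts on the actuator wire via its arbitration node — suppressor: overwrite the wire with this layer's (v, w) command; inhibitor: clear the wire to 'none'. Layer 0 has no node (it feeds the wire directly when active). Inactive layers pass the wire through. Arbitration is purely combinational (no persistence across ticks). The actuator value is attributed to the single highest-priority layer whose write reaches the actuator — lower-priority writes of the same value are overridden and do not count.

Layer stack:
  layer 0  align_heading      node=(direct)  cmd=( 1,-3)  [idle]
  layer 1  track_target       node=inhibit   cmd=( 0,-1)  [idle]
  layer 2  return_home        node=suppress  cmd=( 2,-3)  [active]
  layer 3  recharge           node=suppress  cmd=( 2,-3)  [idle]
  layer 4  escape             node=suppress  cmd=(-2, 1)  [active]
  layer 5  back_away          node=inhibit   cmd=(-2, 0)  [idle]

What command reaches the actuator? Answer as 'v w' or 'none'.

-2 1

L0 align_heading: idle → wire = none
L1 track_target: idle → wire stays none
L2 return_home: active, suppressor → wire = (2, -3)
L3 recharge: idle → wire stays (2, -3)
L4 escape: active, suppressor → wire = (-2, 1)
L5 back_away: idle → wire stays (-2, 1)
actuator = (-2, 1)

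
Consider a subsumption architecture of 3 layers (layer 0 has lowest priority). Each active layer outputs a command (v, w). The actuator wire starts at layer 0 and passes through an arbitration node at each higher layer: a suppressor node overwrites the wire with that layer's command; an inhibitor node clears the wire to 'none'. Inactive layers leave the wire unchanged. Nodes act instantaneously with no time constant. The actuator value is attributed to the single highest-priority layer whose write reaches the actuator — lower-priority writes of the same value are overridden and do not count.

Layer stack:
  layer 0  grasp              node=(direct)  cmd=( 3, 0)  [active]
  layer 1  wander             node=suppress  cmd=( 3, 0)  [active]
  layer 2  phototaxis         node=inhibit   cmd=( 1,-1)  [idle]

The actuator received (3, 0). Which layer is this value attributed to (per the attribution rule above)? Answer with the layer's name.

wander

[0] grasp on; wire := (3, 0)
[1] wander on (suppress); wire := (3, 0)
[2] phototaxis off; pass (3, 0)
output (3, 0)
last writer: layer 1 = wander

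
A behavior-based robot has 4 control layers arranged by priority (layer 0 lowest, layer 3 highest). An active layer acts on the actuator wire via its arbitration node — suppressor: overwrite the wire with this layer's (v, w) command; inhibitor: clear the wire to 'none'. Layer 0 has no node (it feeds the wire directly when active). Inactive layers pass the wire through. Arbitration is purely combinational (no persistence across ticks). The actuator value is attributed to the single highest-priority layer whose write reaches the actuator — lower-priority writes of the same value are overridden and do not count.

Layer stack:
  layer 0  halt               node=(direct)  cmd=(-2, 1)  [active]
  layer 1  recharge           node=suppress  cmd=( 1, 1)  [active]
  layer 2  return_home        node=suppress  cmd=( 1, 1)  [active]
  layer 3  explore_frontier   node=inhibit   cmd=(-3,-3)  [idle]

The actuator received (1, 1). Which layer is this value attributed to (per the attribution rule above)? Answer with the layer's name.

return_home

L0 halt: active, feeds wire = (-2, 1)
L1 recharge: active, suppressor → wire = (1, 1)
L2 return_home: active, suppressor → wire = (1, 1)
L3 explore_frontier: idle → wire stays (1, 1)
actuator = (1, 1)
last writer: layer 2 = return_home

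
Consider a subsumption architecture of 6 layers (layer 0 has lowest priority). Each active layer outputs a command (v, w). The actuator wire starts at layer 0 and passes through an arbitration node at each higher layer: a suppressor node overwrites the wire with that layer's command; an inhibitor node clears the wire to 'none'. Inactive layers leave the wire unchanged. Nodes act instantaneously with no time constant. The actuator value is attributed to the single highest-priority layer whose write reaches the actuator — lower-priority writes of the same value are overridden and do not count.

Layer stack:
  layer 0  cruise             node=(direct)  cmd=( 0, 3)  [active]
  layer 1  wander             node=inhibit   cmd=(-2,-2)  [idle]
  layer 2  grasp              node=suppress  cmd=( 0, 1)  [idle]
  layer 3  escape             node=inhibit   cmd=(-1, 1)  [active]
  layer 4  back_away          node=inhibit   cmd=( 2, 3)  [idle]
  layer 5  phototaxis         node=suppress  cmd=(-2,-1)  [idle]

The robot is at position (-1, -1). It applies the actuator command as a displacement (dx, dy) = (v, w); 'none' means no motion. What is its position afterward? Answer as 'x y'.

layer 0 (cruise) active — direct: (0, 3)
layer 1 (wander) idle — unchanged: (0, 3)
layer 2 (grasp) idle — unchanged: (0, 3)
layer 3 (escape) active — inhibits: none
layer 4 (back_away) idle — unchanged: none
layer 5 (phototaxis) idle — unchanged: none
→ actuator none
position: (-1, -1) + none = (-1, -1)

-1 -1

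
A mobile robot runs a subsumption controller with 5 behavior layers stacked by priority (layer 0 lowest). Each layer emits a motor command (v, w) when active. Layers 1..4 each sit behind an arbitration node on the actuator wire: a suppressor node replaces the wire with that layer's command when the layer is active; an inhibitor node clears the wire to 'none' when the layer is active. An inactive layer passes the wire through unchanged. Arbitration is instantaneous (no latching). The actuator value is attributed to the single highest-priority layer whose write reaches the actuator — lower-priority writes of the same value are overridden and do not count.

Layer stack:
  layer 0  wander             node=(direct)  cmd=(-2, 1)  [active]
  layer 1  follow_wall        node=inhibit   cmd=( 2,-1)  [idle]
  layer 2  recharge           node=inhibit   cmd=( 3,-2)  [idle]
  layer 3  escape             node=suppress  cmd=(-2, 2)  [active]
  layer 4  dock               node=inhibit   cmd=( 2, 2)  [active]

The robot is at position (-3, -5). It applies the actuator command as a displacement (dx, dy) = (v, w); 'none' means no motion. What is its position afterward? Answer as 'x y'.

-3 -5

layer 0 (wander) active — direct: (-2, 1)
layer 1 (follow_wall) idle — unchanged: (-2, 1)
layer 2 (recharge) idle — unchanged: (-2, 1)
layer 3 (escape) active — suppresses: (-2, 2)
layer 4 (dock) active — inhibits: none
→ actuator none
position: (-3, -5) + none = (-3, -5)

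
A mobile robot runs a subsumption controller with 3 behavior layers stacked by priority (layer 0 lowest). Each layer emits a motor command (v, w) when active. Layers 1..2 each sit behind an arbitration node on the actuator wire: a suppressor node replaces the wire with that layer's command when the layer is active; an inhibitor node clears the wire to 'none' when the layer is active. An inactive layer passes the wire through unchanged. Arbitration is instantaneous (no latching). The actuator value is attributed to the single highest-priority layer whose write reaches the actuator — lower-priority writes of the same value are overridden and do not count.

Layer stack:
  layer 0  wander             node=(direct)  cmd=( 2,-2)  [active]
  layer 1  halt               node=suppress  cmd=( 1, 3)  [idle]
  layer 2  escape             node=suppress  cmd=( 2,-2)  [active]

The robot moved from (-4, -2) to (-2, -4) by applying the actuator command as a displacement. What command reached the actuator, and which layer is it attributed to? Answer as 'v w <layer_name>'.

displacement = (-2, -4) − (-4, -2) = (2, -2)
L0 wander: active, feeds wire = (2, -2)
L1 halt: idle → wire stays (2, -2)
L2 escape: active, suppressor → wire = (2, -2)
actuator = (2, -2) — from layer 2 (escape)

2 -2 escape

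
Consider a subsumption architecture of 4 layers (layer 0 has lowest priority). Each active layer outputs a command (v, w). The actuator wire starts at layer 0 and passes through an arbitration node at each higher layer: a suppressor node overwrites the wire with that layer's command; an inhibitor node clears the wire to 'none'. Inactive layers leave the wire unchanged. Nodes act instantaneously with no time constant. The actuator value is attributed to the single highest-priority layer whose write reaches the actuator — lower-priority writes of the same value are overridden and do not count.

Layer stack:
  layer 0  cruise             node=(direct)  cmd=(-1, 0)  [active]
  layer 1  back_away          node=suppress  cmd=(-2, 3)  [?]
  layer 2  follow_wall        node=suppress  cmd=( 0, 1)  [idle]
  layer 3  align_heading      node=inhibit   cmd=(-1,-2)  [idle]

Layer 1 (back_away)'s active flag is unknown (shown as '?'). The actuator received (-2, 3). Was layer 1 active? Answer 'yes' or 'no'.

If layer 1 is active=yes:
  actuator would be (-2, 3)
If layer 1 is active=no:
  actuator would be (-1, 0)
Observed (-2, 3), so layer 1 was active.

yes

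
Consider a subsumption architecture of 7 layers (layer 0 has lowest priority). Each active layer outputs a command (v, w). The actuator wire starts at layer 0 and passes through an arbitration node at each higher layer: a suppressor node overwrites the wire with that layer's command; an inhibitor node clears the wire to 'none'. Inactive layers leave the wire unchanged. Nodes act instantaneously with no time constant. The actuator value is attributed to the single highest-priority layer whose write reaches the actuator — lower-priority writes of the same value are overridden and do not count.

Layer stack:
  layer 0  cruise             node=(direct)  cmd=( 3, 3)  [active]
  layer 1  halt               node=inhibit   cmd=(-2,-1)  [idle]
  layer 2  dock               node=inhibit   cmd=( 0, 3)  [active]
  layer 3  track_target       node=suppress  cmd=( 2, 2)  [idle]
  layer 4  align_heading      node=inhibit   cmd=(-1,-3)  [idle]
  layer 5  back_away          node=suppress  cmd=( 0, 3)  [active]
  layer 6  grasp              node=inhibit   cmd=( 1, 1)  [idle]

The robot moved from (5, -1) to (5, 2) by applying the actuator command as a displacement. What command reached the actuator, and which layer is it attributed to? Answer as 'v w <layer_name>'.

displacement = (5, 2) − (5, -1) = (0, 3)
[0] cruise on; wire := (3, 3)
[1] halt off; pass (3, 3)
[2] dock on (inhibit); wire := none
[3] track_target off; pass none
[4] align_heading off; pass none
[5] back_away on (suppress); wire := (0, 3)
[6] grasp off; pass (0, 3)
output (0, 3) — from layer 5 (back_away)

0 3 back_away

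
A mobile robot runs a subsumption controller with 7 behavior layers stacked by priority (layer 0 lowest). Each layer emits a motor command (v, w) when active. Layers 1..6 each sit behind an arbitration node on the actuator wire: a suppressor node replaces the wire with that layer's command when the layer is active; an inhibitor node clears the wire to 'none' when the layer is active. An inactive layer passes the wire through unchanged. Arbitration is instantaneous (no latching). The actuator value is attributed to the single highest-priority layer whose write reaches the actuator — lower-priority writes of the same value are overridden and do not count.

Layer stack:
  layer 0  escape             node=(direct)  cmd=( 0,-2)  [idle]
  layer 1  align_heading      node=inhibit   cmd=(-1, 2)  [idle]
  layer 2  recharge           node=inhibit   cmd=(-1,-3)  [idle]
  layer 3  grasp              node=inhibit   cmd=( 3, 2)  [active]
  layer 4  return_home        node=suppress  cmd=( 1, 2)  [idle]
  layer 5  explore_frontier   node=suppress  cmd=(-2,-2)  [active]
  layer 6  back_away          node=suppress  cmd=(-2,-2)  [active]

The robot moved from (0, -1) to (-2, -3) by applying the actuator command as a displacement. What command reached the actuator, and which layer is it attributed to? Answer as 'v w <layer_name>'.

displacement = (-2, -3) − (0, -1) = (-2, -2)
layer 0 (escape) idle — none
layer 1 (align_heading) idle — unchanged: none
layer 2 (recharge) idle — unchanged: none
layer 3 (grasp) active — inhibits: none
layer 4 (return_home) idle — unchanged: none
layer 5 (explore_frontier) active — suppresses: (-2, -2)
layer 6 (back_away) active — suppresses: (-2, -2)
→ actuator (-2, -2) — from layer 6 (back_away)

-2 -2 back_away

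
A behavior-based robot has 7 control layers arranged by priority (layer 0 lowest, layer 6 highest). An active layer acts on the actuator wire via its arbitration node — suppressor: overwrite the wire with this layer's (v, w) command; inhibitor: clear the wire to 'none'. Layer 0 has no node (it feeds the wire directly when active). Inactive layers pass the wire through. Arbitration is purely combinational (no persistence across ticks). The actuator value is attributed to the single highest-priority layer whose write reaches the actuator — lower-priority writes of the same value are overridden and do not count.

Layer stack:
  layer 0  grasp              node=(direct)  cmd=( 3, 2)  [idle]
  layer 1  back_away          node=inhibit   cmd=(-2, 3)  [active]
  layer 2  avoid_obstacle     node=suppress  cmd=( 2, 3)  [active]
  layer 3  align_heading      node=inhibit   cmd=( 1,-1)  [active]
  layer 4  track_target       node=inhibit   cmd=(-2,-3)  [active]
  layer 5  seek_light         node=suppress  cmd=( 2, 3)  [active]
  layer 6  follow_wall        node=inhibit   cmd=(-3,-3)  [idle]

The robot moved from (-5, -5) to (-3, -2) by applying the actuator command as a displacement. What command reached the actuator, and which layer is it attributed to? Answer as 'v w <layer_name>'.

displacement = (-3, -2) − (-5, -5) = (2, 3)
[0] grasp off; wire := none
[1] back_away on (inhibit); wire := none
[2] avoid_obstacle on (suppress); wire := (2, 3)
[3] align_heading on (inhibit); wire := none
[4] track_target on (inhibit); wire := none
[5] seek_light on (suppress); wire := (2, 3)
[6] follow_wall off; pass (2, 3)
output (2, 3) — from layer 5 (seek_light)

2 3 seek_light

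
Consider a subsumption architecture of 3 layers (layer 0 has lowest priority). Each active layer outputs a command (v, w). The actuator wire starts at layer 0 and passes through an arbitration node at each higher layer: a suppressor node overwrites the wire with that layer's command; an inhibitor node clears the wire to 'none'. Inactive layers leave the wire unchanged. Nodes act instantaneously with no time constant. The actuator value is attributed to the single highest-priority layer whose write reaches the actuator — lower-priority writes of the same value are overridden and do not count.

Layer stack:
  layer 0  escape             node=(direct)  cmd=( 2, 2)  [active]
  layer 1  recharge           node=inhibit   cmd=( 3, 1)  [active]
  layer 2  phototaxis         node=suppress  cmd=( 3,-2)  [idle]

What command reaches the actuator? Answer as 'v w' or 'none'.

L0 escape: active, feeds wire = (2, 2)
L1 recharge: active, inhibitor → wire = none
L2 phototaxis: idle → wire stays none
actuator = none

none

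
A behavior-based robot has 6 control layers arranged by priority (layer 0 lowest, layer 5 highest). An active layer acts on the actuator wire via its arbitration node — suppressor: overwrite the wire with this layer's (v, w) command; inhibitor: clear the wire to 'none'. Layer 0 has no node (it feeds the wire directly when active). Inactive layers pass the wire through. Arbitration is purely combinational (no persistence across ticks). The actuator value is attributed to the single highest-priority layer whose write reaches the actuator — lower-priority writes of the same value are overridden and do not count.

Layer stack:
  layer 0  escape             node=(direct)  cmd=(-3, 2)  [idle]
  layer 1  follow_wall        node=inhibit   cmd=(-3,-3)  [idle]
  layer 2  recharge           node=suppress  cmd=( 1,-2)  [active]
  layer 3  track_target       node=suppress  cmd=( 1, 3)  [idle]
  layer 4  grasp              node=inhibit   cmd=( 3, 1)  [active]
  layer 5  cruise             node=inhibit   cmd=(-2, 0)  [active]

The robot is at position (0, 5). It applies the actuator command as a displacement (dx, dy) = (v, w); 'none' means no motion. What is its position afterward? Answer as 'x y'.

0 5

L0 escape: idle → wire = none
L1 follow_wall: idle → wire stays none
L2 recharge: active, suppressor → wire = (1, -2)
L3 track_target: idle → wire stays (1, -2)
L4 grasp: active, inhibitor → wire = none
L5 cruise: active, inhibitor → wire = none
actuator = none
position: (0, 5) + none = (0, 5)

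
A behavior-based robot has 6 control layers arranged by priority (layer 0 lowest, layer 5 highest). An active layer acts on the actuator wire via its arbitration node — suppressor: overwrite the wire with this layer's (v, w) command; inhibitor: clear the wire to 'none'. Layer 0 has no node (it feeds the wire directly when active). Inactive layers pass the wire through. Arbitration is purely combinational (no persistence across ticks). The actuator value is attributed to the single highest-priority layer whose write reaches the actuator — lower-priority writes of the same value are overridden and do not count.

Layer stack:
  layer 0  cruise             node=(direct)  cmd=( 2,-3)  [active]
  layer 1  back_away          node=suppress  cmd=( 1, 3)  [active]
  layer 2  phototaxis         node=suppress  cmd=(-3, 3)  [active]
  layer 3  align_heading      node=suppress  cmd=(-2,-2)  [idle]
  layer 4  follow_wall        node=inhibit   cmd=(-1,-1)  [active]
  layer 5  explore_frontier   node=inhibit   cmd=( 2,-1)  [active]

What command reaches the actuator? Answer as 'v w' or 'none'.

[0] cruise on; wire := (2, -3)
[1] back_away on (suppress); wire := (1, 3)
[2] phototaxis on (suppress); wire := (-3, 3)
[3] align_heading off; pass (-3, 3)
[4] follow_wall on (inhibit); wire := none
[5] explore_frontier on (inhibit); wire := none
output none

none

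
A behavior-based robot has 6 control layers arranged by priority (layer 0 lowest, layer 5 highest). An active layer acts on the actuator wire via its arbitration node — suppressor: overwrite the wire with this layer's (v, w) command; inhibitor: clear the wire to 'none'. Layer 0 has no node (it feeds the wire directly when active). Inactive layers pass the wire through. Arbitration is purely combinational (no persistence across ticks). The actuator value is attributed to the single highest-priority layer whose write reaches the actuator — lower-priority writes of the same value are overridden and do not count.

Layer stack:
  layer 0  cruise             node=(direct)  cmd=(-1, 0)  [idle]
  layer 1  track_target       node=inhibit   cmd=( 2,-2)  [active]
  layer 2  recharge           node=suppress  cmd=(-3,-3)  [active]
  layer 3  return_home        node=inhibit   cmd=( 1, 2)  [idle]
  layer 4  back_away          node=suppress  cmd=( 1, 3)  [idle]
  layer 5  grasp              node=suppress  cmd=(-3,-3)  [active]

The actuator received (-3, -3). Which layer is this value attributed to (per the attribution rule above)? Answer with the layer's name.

layer 0 (cruise) idle — none
layer 1 (track_target) active — inhibits: none
layer 2 (recharge) active — suppresses: (-3, -3)
layer 3 (return_home) idle — unchanged: (-3, -3)
layer 4 (back_away) idle — unchanged: (-3, -3)
layer 5 (grasp) active — suppresses: (-3, -3)
→ actuator (-3, -3)
last writer: layer 5 = grasp

grasp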